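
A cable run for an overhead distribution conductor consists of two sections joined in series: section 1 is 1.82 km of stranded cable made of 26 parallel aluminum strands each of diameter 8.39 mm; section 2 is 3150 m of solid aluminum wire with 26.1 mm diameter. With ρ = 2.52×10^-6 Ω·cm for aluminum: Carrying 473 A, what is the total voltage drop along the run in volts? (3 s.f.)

85.3 V

ρ = 2.52×10^-6 Ω·cm = 2.52×10^-8 Ω·m
Section 1: A_strand = π(4.1950e-03)² = 5.529e-05 m²; R₁ = ρL/(N·A_s) = (2.52×10^-8)(1820)/(26×5.529e-05) = 0.03191 Ω
Section 2: A = π(d/2)² = π(1.3050e-02 m)² = 5.350e-04 m²
R₂ = (2.52×10^-8)(3150)/(5.350e-04) = 0.1484 Ω
R = R₁ + R₂ = 0.1803 Ω
V = IR = 473 × 0.1803 = 85.3 V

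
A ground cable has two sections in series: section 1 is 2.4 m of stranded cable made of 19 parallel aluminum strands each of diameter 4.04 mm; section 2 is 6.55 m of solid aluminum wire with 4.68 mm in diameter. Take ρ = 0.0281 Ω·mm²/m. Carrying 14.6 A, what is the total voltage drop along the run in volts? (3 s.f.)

0.160 V

ρ = 0.0281 Ω·mm²/m = 2.81×10^-8 Ω·m
Section 1: A_strand = π(2.0200e-03)² = 1.282e-05 m²; R₁ = ρL/(N·A_s) = (2.81×10^-8)(2.4)/(19×1.282e-05) = 2.769×10^-4 Ω
Section 2: A = π(d/2)² = π(2.3400e-03 m)² = 1.720e-05 m²
R₂ = (2.81×10^-8)(6.55)/(1.720e-05) = 0.0107 Ω
R = R₁ + R₂ = 0.01098 Ω
V = IR = 14.6 × 0.01098 = 0.160 V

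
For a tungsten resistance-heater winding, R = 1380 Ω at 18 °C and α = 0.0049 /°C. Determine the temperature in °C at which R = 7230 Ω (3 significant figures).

R = R₀(1 + α(T − T₀)) ⇒ T = T₀ + (R/R₀ − 1)/α
T = 18 + (7230/1380 − 1)/0.0049 = 18 + (4.239)/0.0049 = 883 °C

883 °C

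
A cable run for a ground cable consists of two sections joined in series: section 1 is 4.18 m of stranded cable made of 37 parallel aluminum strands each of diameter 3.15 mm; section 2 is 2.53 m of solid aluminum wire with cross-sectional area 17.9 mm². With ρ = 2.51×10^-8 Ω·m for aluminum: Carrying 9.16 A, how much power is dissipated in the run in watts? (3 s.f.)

0.328 W

Section 1: A_strand = π(1.5750e-03)² = 7.793e-06 m²; R₁ = ρL/(N·A_s) = (2.51×10^-8)(4.18)/(37×7.793e-06) = 3.639×10^-4 Ω
Section 2: A = 17.9 mm² = 1.790e-05 m²
R₂ = (2.51×10^-8)(2.53)/(1.790e-05) = 0.003548 Ω
R = R₁ + R₂ = 0.003912 Ω
P = I²R = (9.16)² × 0.003912 = 0.328 W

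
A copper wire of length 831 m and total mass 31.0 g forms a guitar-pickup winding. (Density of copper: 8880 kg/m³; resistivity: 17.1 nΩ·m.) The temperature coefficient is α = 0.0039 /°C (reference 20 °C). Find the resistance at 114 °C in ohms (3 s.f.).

ρ = 17.1 nΩ·m = 1.71×10^-8 Ω·m
A = m/(density·L) = 0.031/(8880×831) = 4.2010e-09 m²
R = ρL/A = (1.71×10^-8)(831)/(4.2010e-09) = 3383 Ω
R(114 °C) = 3383 × (1 + 0.0039×94) = 4620 Ω

4620 Ω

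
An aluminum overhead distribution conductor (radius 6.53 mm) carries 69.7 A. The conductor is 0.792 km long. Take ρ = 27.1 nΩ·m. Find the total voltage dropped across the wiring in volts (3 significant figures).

ρ = 27.1 nΩ·m = 2.71×10^-8 Ω·m
A = πr² = π(6.5300e-03 m)² = 1.340e-04 m²
R = ρL/A = (2.71×10^-8)(792)/(1.340e-04) = 0.1602 Ω
V = IR = 69.7 × 0.1602 = 11.2 V

11.2 V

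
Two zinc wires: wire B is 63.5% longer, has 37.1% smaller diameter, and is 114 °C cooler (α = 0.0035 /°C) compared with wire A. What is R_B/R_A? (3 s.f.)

R ∝ ρL/d² with ρ ∝ (1+αΔT), so R_B/R_A = (1 + 63.5/100) × (1 − 37.1/100)⁻² × (1 − 0.0035×114)
= 1.635 × 2.527 × 0.601 = 2.48

2.48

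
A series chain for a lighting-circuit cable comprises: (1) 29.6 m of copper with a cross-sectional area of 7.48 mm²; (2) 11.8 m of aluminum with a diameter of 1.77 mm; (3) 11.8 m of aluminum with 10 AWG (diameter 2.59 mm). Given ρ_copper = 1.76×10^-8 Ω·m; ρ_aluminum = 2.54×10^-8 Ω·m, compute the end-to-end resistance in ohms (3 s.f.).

Seg 1: A = 7.48 mm² = 7.480e-06 m²
R_1 = (1.76×10^-8)(29.6)/(7.480e-06) = 0.06965 Ω
Seg 2: A = π(d/2)² = π(8.8500e-04 m)² = 2.461e-06 m²
R_2 = (2.54×10^-8)(11.8)/(2.461e-06) = 0.1218 Ω
Seg 3: A = π(2.59/2 mm)² = π(1.2950e-03 m)² = 5.269e-06 m²
R_3 = (2.54×10^-8)(11.8)/(5.269e-06) = 0.05689 Ω
R_total = R_1 + R_2 + R_3 = 0.248 Ω

0.248 Ω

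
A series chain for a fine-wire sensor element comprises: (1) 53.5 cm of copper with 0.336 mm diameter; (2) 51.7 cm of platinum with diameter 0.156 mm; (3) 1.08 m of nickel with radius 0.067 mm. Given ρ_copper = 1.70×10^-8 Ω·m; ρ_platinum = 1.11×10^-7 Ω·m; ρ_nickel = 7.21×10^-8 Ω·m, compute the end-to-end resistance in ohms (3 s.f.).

8.63 Ω

Seg 1: A = π(d/2)² = π(1.6800e-04 m)² = 8.867e-08 m²
R_1 = (1.70×10^-8)(0.535)/(8.867e-08) = 0.1026 Ω
Seg 2: A = π(d/2)² = π(7.8000e-05 m)² = 1.911e-08 m²
R_2 = (1.11×10^-7)(0.517)/(1.911e-08) = 3.002 Ω
Seg 3: A = πr² = π(6.7000e-05 m)² = 1.410e-08 m²
R_3 = (7.21×10^-8)(1.08)/(1.410e-08) = 5.522 Ω
R_total = R_1 + R_2 + R_3 = 8.63 Ω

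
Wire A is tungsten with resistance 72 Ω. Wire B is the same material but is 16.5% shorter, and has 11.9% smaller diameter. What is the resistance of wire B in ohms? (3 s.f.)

77.5 Ω

R ∝ L/d², so R_B/R_A = (1 − 16.5/100) × (1 − 11.9/100)⁻²
= 0.835 × 1.288 = 1.076
R_B = 1.076 × 72 = 77.5 Ω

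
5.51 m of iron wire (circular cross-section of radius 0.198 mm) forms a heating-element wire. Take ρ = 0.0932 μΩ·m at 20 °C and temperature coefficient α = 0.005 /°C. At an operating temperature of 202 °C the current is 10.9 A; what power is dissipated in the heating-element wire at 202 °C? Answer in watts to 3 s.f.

ρ = 0.0932 μΩ·m = 9.32×10^-8 Ω·m
A = πr² = π(1.9800e-04 m)² = 1.232e-07 m²
R₍20₎ = ρL/A = (9.32×10^-8)(5.51)/(1.232e-07) = 4.17 Ω
R₍202₎ = R₍20₎(1 + αΔT) = 4.17 × (1 + 0.005×182) = 7.964 Ω
P = I²R = (10.9)² × 7.964 = 946 W

946 W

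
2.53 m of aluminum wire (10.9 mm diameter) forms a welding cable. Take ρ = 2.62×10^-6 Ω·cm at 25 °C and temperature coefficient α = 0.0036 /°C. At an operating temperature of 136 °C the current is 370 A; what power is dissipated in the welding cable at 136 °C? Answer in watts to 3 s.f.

136 W

ρ = 2.62×10^-6 Ω·cm = 2.62×10^-8 Ω·m
A = π(d/2)² = π(5.4500e-03 m)² = 9.331e-05 m²
R₍25₎ = ρL/A = (2.62×10^-8)(2.53)/(9.331e-05) = 7.104×10^-4 Ω
R₍136₎ = R₍25₎(1 + αΔT) = 7.104×10^-4 × (1 + 0.0036×111) = 9.942×10^-4 Ω
P = I²R = (370)² × 9.942×10^-4 = 136 W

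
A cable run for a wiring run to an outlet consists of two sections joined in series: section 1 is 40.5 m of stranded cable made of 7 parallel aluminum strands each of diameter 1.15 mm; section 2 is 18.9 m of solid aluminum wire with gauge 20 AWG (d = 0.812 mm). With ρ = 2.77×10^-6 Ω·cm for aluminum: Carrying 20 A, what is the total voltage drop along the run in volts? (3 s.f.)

23.3 V

ρ = 2.77×10^-6 Ω·cm = 2.77×10^-8 Ω·m
Section 1: A_strand = π(5.7500e-04)² = 1.039e-06 m²; R₁ = ρL/(N·A_s) = (2.77×10^-8)(40.5)/(7×1.039e-06) = 0.1543 Ω
Section 2: A = π(0.812/2 mm)² = π(4.0600e-04 m)² = 5.178e-07 m²
R₂ = (2.77×10^-8)(18.9)/(5.178e-07) = 1.011 Ω
R = R₁ + R₂ = 1.165 Ω
V = IR = 20 × 1.165 = 23.3 V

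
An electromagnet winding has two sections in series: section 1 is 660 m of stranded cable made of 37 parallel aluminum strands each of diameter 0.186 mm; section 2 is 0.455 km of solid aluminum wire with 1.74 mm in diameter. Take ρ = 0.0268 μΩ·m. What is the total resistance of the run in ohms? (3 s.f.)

22.7 Ω

ρ = 0.0268 μΩ·m = 2.68×10^-8 Ω·m
Section 1: A_strand = π(9.3000e-05)² = 2.717e-08 m²; R₁ = ρL/(N·A_s) = (2.68×10^-8)(660)/(37×2.717e-08) = 17.59 Ω
Section 2: A = π(d/2)² = π(8.7000e-04 m)² = 2.378e-06 m²
R₂ = (2.68×10^-8)(455)/(2.378e-06) = 5.128 Ω
R = R₁ + R₂ = 22.7 Ω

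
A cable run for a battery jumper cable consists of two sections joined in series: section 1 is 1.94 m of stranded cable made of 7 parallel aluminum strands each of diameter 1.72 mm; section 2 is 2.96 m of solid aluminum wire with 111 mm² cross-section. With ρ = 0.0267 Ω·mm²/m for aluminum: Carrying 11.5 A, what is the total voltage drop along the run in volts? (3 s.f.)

0.0448 V

ρ = 0.0267 Ω·mm²/m = 2.67×10^-8 Ω·m
Section 1: A_strand = π(8.6000e-04)² = 2.324e-06 m²; R₁ = ρL/(N·A_s) = (2.67×10^-8)(1.94)/(7×2.324e-06) = 0.003185 Ω
Section 2: A = 111 mm² = 1.110e-04 m²
R₂ = (2.67×10^-8)(2.96)/(1.110e-04) = 7.120×10^-4 Ω
R = R₁ + R₂ = 0.003897 Ω
V = IR = 11.5 × 0.003897 = 0.0448 V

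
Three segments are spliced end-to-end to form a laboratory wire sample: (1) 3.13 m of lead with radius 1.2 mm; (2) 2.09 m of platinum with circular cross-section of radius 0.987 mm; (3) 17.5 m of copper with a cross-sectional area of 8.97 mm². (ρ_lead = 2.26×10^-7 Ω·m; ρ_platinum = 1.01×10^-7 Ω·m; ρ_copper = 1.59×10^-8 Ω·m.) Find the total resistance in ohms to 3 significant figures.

Seg 1: A = πr² = π(1.2000e-03 m)² = 4.524e-06 m²
R_1 = (2.26×10^-7)(3.13)/(4.524e-06) = 0.1564 Ω
Seg 2: A = πr² = π(9.8700e-04 m)² = 3.060e-06 m²
R_2 = (1.01×10^-7)(2.09)/(3.060e-06) = 0.06897 Ω
Seg 3: A = 8.97 mm² = 8.970e-06 m²
R_3 = (1.59×10^-8)(17.5)/(8.970e-06) = 0.03102 Ω
R_total = R_1 + R_2 + R_3 = 0.256 Ω

0.256 Ω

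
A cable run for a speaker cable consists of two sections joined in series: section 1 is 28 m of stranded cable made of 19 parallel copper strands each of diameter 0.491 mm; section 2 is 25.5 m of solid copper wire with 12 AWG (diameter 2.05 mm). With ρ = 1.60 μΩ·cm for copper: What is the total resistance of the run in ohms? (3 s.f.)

0.248 Ω

ρ = 1.60 μΩ·cm = 1.60×10^-8 Ω·m
Section 1: A_strand = π(2.4550e-04)² = 1.893e-07 m²; R₁ = ρL/(N·A_s) = (1.60×10^-8)(28)/(19×1.893e-07) = 0.1245 Ω
Section 2: A = π(2.05/2 mm)² = π(1.0250e-03 m)² = 3.301e-06 m²
R₂ = (1.60×10^-8)(25.5)/(3.301e-06) = 0.1236 Ω
R = R₁ + R₂ = 0.248 Ω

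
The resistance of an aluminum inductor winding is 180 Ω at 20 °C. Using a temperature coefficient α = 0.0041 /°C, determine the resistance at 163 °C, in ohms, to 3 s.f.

ΔT = 163 − 20 = 143 °C
R = R₀(1 + αΔT) = 180 × (1 + 0.0041×143) = 180 × 1.586 = 286 Ω

286 Ω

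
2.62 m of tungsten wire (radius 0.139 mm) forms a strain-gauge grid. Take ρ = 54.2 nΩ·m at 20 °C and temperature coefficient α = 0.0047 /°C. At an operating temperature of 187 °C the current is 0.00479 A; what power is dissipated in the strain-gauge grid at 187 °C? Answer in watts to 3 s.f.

9.58×10^-5 W

ρ = 54.2 nΩ·m = 5.42×10^-8 Ω·m
A = πr² = π(1.3900e-04 m)² = 6.070e-08 m²
R₍20₎ = ρL/A = (5.42×10^-8)(2.62)/(6.070e-08) = 2.339 Ω
R₍187₎ = R₍20₎(1 + αΔT) = 2.339 × (1 + 0.0047×167) = 4.176 Ω
P = I²R = (0.00479)² × 4.176 = 9.58×10^-5 W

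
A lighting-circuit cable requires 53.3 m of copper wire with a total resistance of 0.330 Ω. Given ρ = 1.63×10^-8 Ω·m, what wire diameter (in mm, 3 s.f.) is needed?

A = ρL/R = (1.63×10^-8)(53.3)/(0.33) = 2.633e-06 m²
d = 2√(A/π) = 1.831e-03 m = 1.83 mm

1.83 mm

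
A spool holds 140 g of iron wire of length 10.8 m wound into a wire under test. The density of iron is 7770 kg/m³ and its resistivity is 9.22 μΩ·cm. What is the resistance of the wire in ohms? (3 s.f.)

ρ = 9.22 μΩ·cm = 9.22×10^-8 Ω·m
A = m/(density·L) = 0.14/(7770×10.8) = 1.6683e-06 m²
R = ρL/A = (9.22×10^-8)(10.8)/(1.6683e-06) = 0.597 Ω

0.597 Ω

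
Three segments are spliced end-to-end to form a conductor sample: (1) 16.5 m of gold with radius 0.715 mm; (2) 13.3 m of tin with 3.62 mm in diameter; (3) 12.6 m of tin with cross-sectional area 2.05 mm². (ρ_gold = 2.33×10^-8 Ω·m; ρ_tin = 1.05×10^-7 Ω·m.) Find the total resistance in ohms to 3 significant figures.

Seg 1: A = πr² = π(7.1500e-04 m)² = 1.606e-06 m²
R_1 = (2.33×10^-8)(16.5)/(1.606e-06) = 0.2394 Ω
Seg 2: A = π(d/2)² = π(1.8100e-03 m)² = 1.029e-05 m²
R_2 = (1.05×10^-7)(13.3)/(1.029e-05) = 0.1357 Ω
Seg 3: A = 2.05 mm² = 2.050e-06 m²
R_3 = (1.05×10^-7)(12.6)/(2.050e-06) = 0.6454 Ω
R_total = R_1 + R_2 + R_3 = 1.02 Ω

1.02 Ω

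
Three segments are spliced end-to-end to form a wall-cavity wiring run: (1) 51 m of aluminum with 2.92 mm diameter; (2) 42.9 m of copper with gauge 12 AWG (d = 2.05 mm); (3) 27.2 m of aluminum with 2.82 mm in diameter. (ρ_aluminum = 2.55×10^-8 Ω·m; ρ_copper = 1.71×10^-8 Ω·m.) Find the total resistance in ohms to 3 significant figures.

Seg 1: A = π(d/2)² = π(1.4600e-03 m)² = 6.697e-06 m²
R_1 = (2.55×10^-8)(51)/(6.697e-06) = 0.1942 Ω
Seg 2: A = π(2.05/2 mm)² = π(1.0250e-03 m)² = 3.301e-06 m²
R_2 = (1.71×10^-8)(42.9)/(3.301e-06) = 0.2223 Ω
Seg 3: A = π(d/2)² = π(1.4100e-03 m)² = 6.246e-06 m²
R_3 = (2.55×10^-8)(27.2)/(6.246e-06) = 0.1111 Ω
R_total = R_1 + R_2 + R_3 = 0.528 Ω

0.528 Ω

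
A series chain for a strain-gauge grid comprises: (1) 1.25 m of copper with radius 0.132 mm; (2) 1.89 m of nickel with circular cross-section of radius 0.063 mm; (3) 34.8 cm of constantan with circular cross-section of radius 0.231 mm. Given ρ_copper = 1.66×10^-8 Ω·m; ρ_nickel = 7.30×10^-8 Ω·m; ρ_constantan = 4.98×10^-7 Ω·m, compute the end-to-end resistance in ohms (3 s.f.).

12.5 Ω

Seg 1: A = πr² = π(1.3200e-04 m)² = 5.474e-08 m²
R_1 = (1.66×10^-8)(1.25)/(5.474e-08) = 0.3791 Ω
Seg 2: A = πr² = π(6.3000e-05 m)² = 1.247e-08 m²
R_2 = (7.30×10^-8)(1.89)/(1.247e-08) = 11.07 Ω
Seg 3: A = πr² = π(2.3100e-04 m)² = 1.676e-07 m²
R_3 = (4.98×10^-7)(0.348)/(1.676e-07) = 1.034 Ω
R_total = R_1 + R_2 + R_3 = 12.5 Ω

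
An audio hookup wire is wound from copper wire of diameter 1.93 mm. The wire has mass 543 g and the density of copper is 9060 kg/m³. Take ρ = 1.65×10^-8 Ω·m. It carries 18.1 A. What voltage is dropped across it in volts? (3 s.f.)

A = π(d/2)² = π(9.6500e-04 m)² = 2.9255e-06 m²
L = m/(density·A) = 0.543/(9060×2.9255e-06) = 20.49 m
R = ρL/A = (1.65×10^-8)(20.49)/(2.9255e-06) = 0.1155 Ω
V = IR = 18.1 × 0.1155 = 2.09 V

2.09 V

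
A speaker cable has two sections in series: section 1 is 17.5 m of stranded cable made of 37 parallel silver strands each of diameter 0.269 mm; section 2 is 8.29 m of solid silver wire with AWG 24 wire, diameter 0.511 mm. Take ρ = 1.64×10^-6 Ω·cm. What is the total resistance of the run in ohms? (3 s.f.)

ρ = 1.64×10^-6 Ω·cm = 1.64×10^-8 Ω·m
Section 1: A_strand = π(1.3450e-04)² = 5.683e-08 m²; R₁ = ρL/(N·A_s) = (1.64×10^-8)(17.5)/(37×5.683e-08) = 0.1365 Ω
Section 2: A = π(0.511/2 mm)² = π(2.5550e-04 m)² = 2.051e-07 m²
R₂ = (1.64×10^-8)(8.29)/(2.051e-07) = 0.6629 Ω
R = R₁ + R₂ = 0.799 Ω

0.799 Ω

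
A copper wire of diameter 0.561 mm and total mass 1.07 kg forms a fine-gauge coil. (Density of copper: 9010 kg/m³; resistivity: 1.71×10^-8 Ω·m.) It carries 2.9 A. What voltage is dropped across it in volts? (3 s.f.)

A = π(d/2)² = π(2.8050e-04 m)² = 2.4718e-07 m²
L = m/(density·A) = 1.07/(9010×2.4718e-07) = 480.4 m
R = ρL/A = (1.71×10^-8)(480.4)/(2.4718e-07) = 33.24 Ω
V = IR = 2.9 × 33.24 = 96.4 V

96.4 V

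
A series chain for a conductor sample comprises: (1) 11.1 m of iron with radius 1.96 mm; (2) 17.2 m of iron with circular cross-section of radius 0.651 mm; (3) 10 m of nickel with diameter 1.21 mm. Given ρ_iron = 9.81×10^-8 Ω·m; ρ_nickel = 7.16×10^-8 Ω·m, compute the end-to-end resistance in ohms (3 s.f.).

Seg 1: A = πr² = π(1.9600e-03 m)² = 1.207e-05 m²
R_1 = (9.81×10^-8)(11.1)/(1.207e-05) = 0.09023 Ω
Seg 2: A = πr² = π(6.5100e-04 m)² = 1.331e-06 m²
R_2 = (9.81×10^-8)(17.2)/(1.331e-06) = 1.267 Ω
Seg 3: A = π(d/2)² = π(6.0500e-04 m)² = 1.150e-06 m²
R_3 = (7.16×10^-8)(10)/(1.150e-06) = 0.6227 Ω
R_total = R_1 + R_2 + R_3 = 1.98 Ω

1.98 Ω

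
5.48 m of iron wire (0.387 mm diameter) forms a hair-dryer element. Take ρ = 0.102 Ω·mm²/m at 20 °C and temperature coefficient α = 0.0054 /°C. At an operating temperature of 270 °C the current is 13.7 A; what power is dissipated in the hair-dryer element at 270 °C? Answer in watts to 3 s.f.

2100 W

ρ = 0.102 Ω·mm²/m = 1.02×10^-7 Ω·m
A = π(d/2)² = π(1.9350e-04 m)² = 1.176e-07 m²
R₍20₎ = ρL/A = (1.02×10^-7)(5.48)/(1.176e-07) = 4.752 Ω
R₍270₎ = R₍20₎(1 + αΔT) = 4.752 × (1 + 0.0054×250) = 11.17 Ω
P = I²R = (13.7)² × 11.17 = 2100 W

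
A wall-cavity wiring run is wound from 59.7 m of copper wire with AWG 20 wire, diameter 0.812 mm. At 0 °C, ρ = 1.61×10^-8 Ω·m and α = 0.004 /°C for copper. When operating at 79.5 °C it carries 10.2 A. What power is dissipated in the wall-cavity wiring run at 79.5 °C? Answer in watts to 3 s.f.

255 W

A = π(0.812/2 mm)² = π(4.0600e-04 m)² = 5.178e-07 m²
R₍0₎ = ρL/A = (1.61×10^-8)(59.7)/(5.178e-07) = 1.856 Ω
R₍79.5₎ = R₍0₎(1 + αΔT) = 1.856 × (1 + 0.004×79.5) = 2.446 Ω
P = I²R = (10.2)² × 2.446 = 255 W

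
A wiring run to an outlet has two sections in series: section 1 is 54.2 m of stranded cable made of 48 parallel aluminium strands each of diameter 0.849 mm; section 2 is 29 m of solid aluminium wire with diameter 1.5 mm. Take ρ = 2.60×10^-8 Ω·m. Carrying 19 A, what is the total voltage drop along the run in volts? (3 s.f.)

9.09 V

Section 1: A_strand = π(4.2450e-04)² = 5.661e-07 m²; R₁ = ρL/(N·A_s) = (2.60×10^-8)(54.2)/(48×5.661e-07) = 0.05186 Ω
Section 2: A = π(d/2)² = π(7.5000e-04 m)² = 1.767e-06 m²
R₂ = (2.60×10^-8)(29)/(1.767e-06) = 0.4267 Ω
R = R₁ + R₂ = 0.4785 Ω
V = IR = 19 × 0.4785 = 9.09 V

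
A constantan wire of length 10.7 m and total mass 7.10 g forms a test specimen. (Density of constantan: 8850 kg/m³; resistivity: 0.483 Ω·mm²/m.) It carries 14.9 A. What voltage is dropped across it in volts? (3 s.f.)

1030 V

ρ = 0.483 Ω·mm²/m = 4.83×10^-7 Ω·m
A = m/(density·L) = 0.0071/(8850×10.7) = 7.4978e-08 m²
R = ρL/A = (4.83×10^-7)(10.7)/(7.4978e-08) = 68.93 Ω
V = IR = 14.9 × 68.93 = 1030 V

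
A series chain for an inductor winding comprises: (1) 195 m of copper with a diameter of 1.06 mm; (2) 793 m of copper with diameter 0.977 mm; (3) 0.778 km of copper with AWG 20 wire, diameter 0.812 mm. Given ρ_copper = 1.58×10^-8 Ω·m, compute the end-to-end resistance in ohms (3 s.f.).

43.9 Ω

Seg 1: A = π(d/2)² = π(5.3000e-04 m)² = 8.825e-07 m²
R_1 = (1.58×10^-8)(195)/(8.825e-07) = 3.491 Ω
Seg 2: A = π(d/2)² = π(4.8850e-04 m)² = 7.497e-07 m²
R_2 = (1.58×10^-8)(793)/(7.497e-07) = 16.71 Ω
Seg 3: A = π(0.812/2 mm)² = π(4.0600e-04 m)² = 5.178e-07 m²
R_3 = (1.58×10^-8)(778)/(5.178e-07) = 23.74 Ω
R_total = R_1 + R_2 + R_3 = 43.9 Ω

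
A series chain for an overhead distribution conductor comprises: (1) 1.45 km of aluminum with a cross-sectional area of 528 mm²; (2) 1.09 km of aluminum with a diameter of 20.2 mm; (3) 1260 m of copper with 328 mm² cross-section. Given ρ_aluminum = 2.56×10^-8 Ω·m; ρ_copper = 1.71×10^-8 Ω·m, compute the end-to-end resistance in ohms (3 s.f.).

0.223 Ω

Seg 1: A = 528 mm² = 5.280e-04 m²
R_1 = (2.56×10^-8)(1450)/(5.280e-04) = 0.0703 Ω
Seg 2: A = π(d/2)² = π(1.0100e-02 m)² = 3.205e-04 m²
R_2 = (2.56×10^-8)(1090)/(3.205e-04) = 0.08707 Ω
Seg 3: A = 328 mm² = 3.280e-04 m²
R_3 = (1.71×10^-8)(1260)/(3.280e-04) = 0.06569 Ω
R_total = R_1 + R_2 + R_3 = 0.223 Ω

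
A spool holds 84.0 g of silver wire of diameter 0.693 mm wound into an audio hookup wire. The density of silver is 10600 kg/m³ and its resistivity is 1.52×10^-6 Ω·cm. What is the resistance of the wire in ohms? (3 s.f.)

ρ = 1.52×10^-6 Ω·cm = 1.52×10^-8 Ω·m
A = π(d/2)² = π(3.4650e-04 m)² = 3.7719e-07 m²
L = m/(density·A) = 0.084/(10600×3.7719e-07) = 21.01 m
R = ρL/A = (1.52×10^-8)(21.01)/(3.7719e-07) = 0.847 Ω

0.847 Ω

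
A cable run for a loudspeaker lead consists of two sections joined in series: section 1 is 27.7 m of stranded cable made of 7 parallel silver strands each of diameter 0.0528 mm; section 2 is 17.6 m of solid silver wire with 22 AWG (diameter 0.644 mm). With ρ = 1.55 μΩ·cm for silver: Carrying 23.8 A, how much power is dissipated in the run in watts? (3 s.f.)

ρ = 1.55 μΩ·cm = 1.55×10^-8 Ω·m
Section 1: A_strand = π(2.6400e-05)² = 2.190e-09 m²; R₁ = ρL/(N·A_s) = (1.55×10^-8)(27.7)/(7×2.190e-09) = 28.01 Ω
Section 2: A = π(0.644/2 mm)² = π(3.2200e-04 m)² = 3.257e-07 m²
R₂ = (1.55×10^-8)(17.6)/(3.257e-07) = 0.8375 Ω
R = R₁ + R₂ = 28.85 Ω
P = I²R = (23.8)² × 28.85 = 16300 W

16300 W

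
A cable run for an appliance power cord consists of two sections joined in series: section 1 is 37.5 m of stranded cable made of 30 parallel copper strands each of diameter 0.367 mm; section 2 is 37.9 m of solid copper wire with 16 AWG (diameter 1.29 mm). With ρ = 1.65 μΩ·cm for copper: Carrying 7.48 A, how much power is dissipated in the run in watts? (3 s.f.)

37.7 W

ρ = 1.65 μΩ·cm = 1.65×10^-8 Ω·m
Section 1: A_strand = π(1.8350e-04)² = 1.058e-07 m²; R₁ = ρL/(N·A_s) = (1.65×10^-8)(37.5)/(30×1.058e-07) = 0.195 Ω
Section 2: A = π(1.29/2 mm)² = π(6.4500e-04 m)² = 1.307e-06 m²
R₂ = (1.65×10^-8)(37.9)/(1.307e-06) = 0.4785 Ω
R = R₁ + R₂ = 0.6734 Ω
P = I²R = (7.48)² × 0.6734 = 37.7 W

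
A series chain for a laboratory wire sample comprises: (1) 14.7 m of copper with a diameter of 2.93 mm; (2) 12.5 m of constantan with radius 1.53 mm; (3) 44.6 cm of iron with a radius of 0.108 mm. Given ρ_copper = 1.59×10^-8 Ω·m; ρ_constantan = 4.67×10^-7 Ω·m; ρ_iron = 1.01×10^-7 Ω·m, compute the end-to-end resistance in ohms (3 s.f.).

2.06 Ω

Seg 1: A = π(d/2)² = π(1.4650e-03 m)² = 6.743e-06 m²
R_1 = (1.59×10^-8)(14.7)/(6.743e-06) = 0.03466 Ω
Seg 2: A = πr² = π(1.5300e-03 m)² = 7.354e-06 m²
R_2 = (4.67×10^-7)(12.5)/(7.354e-06) = 0.7938 Ω
Seg 3: A = πr² = π(1.0800e-04 m)² = 3.664e-08 m²
R_3 = (1.01×10^-7)(0.446)/(3.664e-08) = 1.229 Ω
R_total = R_1 + R_2 + R_3 = 2.06 Ω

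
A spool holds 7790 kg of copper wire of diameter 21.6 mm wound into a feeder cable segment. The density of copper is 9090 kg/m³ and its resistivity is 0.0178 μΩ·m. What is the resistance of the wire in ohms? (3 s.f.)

0.114 Ω

ρ = 0.0178 μΩ·m = 1.78×10^-8 Ω·m
A = π(d/2)² = π(1.0800e-02 m)² = 3.6644e-04 m²
L = m/(density·A) = 7790/(9090×3.6644e-04) = 2339 m
R = ρL/A = (1.78×10^-8)(2339)/(3.6644e-04) = 0.114 Ω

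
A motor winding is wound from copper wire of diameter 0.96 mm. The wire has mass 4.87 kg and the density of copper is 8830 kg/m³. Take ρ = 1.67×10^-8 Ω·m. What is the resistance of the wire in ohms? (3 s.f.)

A = π(d/2)² = π(4.8000e-04 m)² = 7.2382e-07 m²
L = m/(density·A) = 4.87/(8830×7.2382e-07) = 762 m
R = ρL/A = (1.67×10^-8)(762)/(7.2382e-07) = 17.6 Ω

17.6 Ω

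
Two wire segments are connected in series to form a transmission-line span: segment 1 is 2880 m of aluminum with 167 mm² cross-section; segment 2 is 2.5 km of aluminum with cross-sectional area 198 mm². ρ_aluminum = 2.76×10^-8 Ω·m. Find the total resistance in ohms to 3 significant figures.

Segment 1: A = 167 mm² = 1.670e-04 m²
R₁ = ρL/A = (2.76×10^-8)(2880)/(1.670e-04) = 0.476 Ω
Segment 2: A = 198 mm² = 1.980e-04 m²
R₂ = (2.76×10^-8)(2500)/(1.980e-04) = 0.3485 Ω
R = R₁ + R₂ = 0.824 Ω

0.824 Ω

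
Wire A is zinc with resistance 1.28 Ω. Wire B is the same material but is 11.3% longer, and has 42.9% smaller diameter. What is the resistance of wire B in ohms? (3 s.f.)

R ∝ L/d², so R_B/R_A = (1 + 11.3/100) × (1 − 42.9/100)⁻²
= 1.113 × 3.067 = 3.414
R_B = 3.414 × 1.28 = 4.37 Ω

4.37 Ω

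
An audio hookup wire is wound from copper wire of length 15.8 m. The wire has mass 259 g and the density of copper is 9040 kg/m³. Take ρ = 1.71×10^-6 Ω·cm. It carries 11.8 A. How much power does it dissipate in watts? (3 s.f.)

ρ = 1.71×10^-6 Ω·cm = 1.71×10^-8 Ω·m
A = m/(density·L) = 0.259/(9040×15.8) = 1.8133e-06 m²
R = ρL/A = (1.71×10^-8)(15.8)/(1.8133e-06) = 0.149 Ω
P = I²R = (11.8)² × 0.149 = 20.7 W

20.7 W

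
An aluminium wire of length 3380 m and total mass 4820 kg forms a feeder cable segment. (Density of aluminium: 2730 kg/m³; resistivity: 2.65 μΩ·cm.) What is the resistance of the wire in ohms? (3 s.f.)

ρ = 2.65 μΩ·cm = 2.65×10^-8 Ω·m
A = m/(density·L) = 4820/(2730×3380) = 5.2236e-04 m²
R = ρL/A = (2.65×10^-8)(3380)/(5.2236e-04) = 0.171 Ω

0.171 Ω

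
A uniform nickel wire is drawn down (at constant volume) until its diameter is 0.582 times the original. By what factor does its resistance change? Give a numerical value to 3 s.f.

Volume constant ⇒ L' = L/r² with r = 0.582. R' = ρL'/A' = ρ(L/r²)/(πr²d₀²/4) = R/r⁴.
Factor = 8.72

8.72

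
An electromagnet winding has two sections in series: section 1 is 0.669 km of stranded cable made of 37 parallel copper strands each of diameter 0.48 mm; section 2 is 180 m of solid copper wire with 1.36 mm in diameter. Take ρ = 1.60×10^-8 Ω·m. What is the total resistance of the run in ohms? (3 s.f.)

Section 1: A_strand = π(2.4000e-04)² = 1.810e-07 m²; R₁ = ρL/(N·A_s) = (1.60×10^-8)(669)/(37×1.810e-07) = 1.599 Ω
Section 2: A = π(d/2)² = π(6.8000e-04 m)² = 1.453e-06 m²
R₂ = (1.60×10^-8)(180)/(1.453e-06) = 1.983 Ω
R = R₁ + R₂ = 3.58 Ω

3.58 Ω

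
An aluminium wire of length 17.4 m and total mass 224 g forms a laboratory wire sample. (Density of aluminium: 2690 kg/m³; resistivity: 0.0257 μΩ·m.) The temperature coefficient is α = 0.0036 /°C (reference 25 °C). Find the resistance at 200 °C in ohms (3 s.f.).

0.152 Ω

ρ = 0.0257 μΩ·m = 2.57×10^-8 Ω·m
A = m/(density·L) = 0.224/(2690×17.4) = 4.7857e-06 m²
R = ρL/A = (2.57×10^-8)(17.4)/(4.7857e-06) = 0.09344 Ω
R(200 °C) = 0.09344 × (1 + 0.0036×175) = 0.152 Ω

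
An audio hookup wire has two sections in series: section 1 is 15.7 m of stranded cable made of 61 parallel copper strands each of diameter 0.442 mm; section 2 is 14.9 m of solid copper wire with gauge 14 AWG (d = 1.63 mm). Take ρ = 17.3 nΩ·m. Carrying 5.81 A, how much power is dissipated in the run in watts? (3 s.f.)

5.15 W

ρ = 17.3 nΩ·m = 1.73×10^-8 Ω·m
Section 1: A_strand = π(2.2100e-04)² = 1.534e-07 m²; R₁ = ρL/(N·A_s) = (1.73×10^-8)(15.7)/(61×1.534e-07) = 0.02902 Ω
Section 2: A = π(1.63/2 mm)² = π(8.1500e-04 m)² = 2.087e-06 m²
R₂ = (1.73×10^-8)(14.9)/(2.087e-06) = 0.1235 Ω
R = R₁ + R₂ = 0.1525 Ω
P = I²R = (5.81)² × 0.1525 = 5.15 W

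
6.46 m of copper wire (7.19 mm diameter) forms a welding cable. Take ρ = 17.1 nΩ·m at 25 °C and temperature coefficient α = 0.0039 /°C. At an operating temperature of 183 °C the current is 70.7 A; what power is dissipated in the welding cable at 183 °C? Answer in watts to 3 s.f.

ρ = 17.1 nΩ·m = 1.71×10^-8 Ω·m
A = π(d/2)² = π(3.5950e-03 m)² = 4.060e-05 m²
R₍25₎ = ρL/A = (1.71×10^-8)(6.46)/(4.060e-05) = 0.002721 Ω
R₍183₎ = R₍25₎(1 + αΔT) = 0.002721 × (1 + 0.0039×158) = 0.004397 Ω
P = I²R = (70.7)² × 0.004397 = 22.0 W

22.0 W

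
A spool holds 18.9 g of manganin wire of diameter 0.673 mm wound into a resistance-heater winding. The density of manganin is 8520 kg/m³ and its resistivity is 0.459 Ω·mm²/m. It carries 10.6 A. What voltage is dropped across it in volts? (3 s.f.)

85.3 V

ρ = 0.459 Ω·mm²/m = 4.59×10^-7 Ω·m
A = π(d/2)² = π(3.3650e-04 m)² = 3.5573e-07 m²
L = m/(density·A) = 0.0189/(8520×3.5573e-07) = 6.236 m
R = ρL/A = (4.59×10^-7)(6.236)/(3.5573e-07) = 8.046 Ω
V = IR = 10.6 × 8.046 = 85.3 V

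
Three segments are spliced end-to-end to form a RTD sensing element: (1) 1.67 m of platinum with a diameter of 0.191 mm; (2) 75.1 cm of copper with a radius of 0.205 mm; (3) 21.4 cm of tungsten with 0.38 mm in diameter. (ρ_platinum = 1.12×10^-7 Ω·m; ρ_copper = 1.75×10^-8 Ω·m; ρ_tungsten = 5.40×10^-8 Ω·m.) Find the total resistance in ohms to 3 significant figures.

6.73 Ω

Seg 1: A = π(d/2)² = π(9.5500e-05 m)² = 2.865e-08 m²
R_1 = (1.12×10^-7)(1.67)/(2.865e-08) = 6.528 Ω
Seg 2: A = πr² = π(2.0500e-04 m)² = 1.320e-07 m²
R_2 = (1.75×10^-8)(0.751)/(1.320e-07) = 0.09955 Ω
Seg 3: A = π(d/2)² = π(1.9000e-04 m)² = 1.134e-07 m²
R_3 = (5.40×10^-8)(0.214)/(1.134e-07) = 0.1019 Ω
R_total = R_1 + R_2 + R_3 = 6.73 Ω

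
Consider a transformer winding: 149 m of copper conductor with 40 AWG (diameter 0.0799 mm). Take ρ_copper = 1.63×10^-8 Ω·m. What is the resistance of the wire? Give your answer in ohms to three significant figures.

A = π(0.0799/2 mm)² = π(3.9950e-05 m)² = 5.014e-09 m²
R = ρL/A = (1.63×10^-8)(149 m)/(5.014e-09 m²) = 484 Ω

484 Ω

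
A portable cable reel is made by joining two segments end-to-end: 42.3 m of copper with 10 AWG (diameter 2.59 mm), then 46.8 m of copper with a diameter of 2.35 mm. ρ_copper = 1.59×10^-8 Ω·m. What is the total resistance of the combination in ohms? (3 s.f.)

0.299 Ω

Segment 1: A = π(2.59/2 mm)² = π(1.2950e-03 m)² = 5.269e-06 m²
R₁ = ρL/A = (1.59×10^-8)(42.3)/(5.269e-06) = 0.1277 Ω
Segment 2: A = π(d/2)² = π(1.1750e-03 m)² = 4.337e-06 m²
R₂ = (1.59×10^-8)(46.8)/(4.337e-06) = 0.1716 Ω
R = R₁ + R₂ = 0.299 Ω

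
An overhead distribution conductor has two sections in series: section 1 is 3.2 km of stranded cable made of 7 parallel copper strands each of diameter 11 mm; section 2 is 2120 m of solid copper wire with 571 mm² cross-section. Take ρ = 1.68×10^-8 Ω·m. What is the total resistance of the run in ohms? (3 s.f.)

0.143 Ω

Section 1: A_strand = π(5.5000e-03)² = 9.503e-05 m²; R₁ = ρL/(N·A_s) = (1.68×10^-8)(3200)/(7×9.503e-05) = 0.08081 Ω
Section 2: A = 571 mm² = 5.710e-04 m²
R₂ = (1.68×10^-8)(2120)/(5.710e-04) = 0.06237 Ω
R = R₁ + R₂ = 0.143 Ω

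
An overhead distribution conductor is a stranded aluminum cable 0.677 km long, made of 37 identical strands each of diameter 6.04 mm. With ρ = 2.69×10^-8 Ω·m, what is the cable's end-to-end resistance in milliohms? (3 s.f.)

A_strand = π(3.0200e-03 m)² = 2.865e-05 m²
R_strand = ρL/A = (2.69×10^-8)(677)/(2.865e-05) = 0.6356 Ω
R_total = R_strand/N = 0.6356/37 = 17.2 mΩ

17.2 mΩ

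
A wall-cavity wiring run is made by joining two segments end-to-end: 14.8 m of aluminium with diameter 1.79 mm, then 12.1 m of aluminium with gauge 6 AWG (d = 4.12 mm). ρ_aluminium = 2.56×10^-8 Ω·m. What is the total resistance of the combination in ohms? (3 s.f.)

Segment 1: A = π(d/2)² = π(8.9500e-04 m)² = 2.516e-06 m²
R₁ = ρL/A = (2.56×10^-8)(14.8)/(2.516e-06) = 0.1506 Ω
Segment 2: A = π(4.12/2 mm)² = π(2.0600e-03 m)² = 1.333e-05 m²
R₂ = (2.56×10^-8)(12.1)/(1.333e-05) = 0.02323 Ω
R = R₁ + R₂ = 0.174 Ω

0.174 Ω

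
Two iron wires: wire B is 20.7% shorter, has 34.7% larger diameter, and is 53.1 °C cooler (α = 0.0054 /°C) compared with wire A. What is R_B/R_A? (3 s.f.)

R ∝ ρL/d² with ρ ∝ (1+αΔT), so R_B/R_A = (1 − 20.7/100) × (1 + 34.7/100)⁻² × (1 − 0.0054×53.1)
= 0.793 × 0.5511 × 0.7133 = 0.312

0.312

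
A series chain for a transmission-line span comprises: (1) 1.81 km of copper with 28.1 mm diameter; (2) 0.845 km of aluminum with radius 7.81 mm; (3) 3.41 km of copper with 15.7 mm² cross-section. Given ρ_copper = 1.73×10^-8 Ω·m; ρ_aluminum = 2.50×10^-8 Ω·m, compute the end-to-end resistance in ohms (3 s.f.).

3.92 Ω

Seg 1: A = π(d/2)² = π(1.4050e-02 m)² = 6.202e-04 m²
R_1 = (1.73×10^-8)(1810)/(6.202e-04) = 0.05049 Ω
Seg 2: A = πr² = π(7.8100e-03 m)² = 1.916e-04 m²
R_2 = (2.50×10^-8)(845)/(1.916e-04) = 0.1102 Ω
Seg 3: A = 15.7 mm² = 1.570e-05 m²
R_3 = (1.73×10^-8)(3410)/(1.570e-05) = 3.758 Ω
R_total = R_1 + R_2 + R_3 = 3.92 Ω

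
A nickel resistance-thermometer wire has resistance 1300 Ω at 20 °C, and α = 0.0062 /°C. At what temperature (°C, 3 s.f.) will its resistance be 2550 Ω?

175 °C

R = R₀(1 + α(T − T₀)) ⇒ T = T₀ + (R/R₀ − 1)/α
T = 20 + (2550/1300 − 1)/0.0062 = 20 + (0.9615)/0.0062 = 175 °C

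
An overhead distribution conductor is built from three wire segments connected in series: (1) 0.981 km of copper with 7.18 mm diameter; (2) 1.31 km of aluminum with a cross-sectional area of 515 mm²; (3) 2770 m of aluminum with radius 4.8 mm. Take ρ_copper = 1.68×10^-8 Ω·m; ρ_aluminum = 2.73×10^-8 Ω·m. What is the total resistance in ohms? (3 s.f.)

Seg 1: A = π(d/2)² = π(3.5900e-03 m)² = 4.049e-05 m²
R_1 = (1.68×10^-8)(981)/(4.049e-05) = 0.407 Ω
Seg 2: A = 515 mm² = 5.150e-04 m²
R_2 = (2.73×10^-8)(1310)/(5.150e-04) = 0.06944 Ω
Seg 3: A = πr² = π(4.8000e-03 m)² = 7.238e-05 m²
R_3 = (2.73×10^-8)(2770)/(7.238e-05) = 1.045 Ω
R_total = R_1 + R_2 + R_3 = 1.52 Ω

1.52 Ω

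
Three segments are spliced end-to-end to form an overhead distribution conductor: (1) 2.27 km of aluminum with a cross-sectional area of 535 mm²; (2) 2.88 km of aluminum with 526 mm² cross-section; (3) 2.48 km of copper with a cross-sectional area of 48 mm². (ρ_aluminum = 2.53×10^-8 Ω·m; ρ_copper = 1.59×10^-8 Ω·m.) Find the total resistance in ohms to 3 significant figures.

Seg 1: A = 535 mm² = 5.350e-04 m²
R_1 = (2.53×10^-8)(2270)/(5.350e-04) = 0.1073 Ω
Seg 2: A = 526 mm² = 5.260e-04 m²
R_2 = (2.53×10^-8)(2880)/(5.260e-04) = 0.1385 Ω
Seg 3: A = 48 mm² = 4.800e-05 m²
R_3 = (1.59×10^-8)(2480)/(4.800e-05) = 0.8215 Ω
R_total = R_1 + R_2 + R_3 = 1.07 Ω

1.07 Ω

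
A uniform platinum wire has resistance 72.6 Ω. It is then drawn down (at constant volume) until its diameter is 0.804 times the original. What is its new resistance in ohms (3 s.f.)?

174 Ω

Volume constant ⇒ L' = L/r² with r = 0.804. R' = ρL'/A' = ρ(L/r²)/(πr²d₀²/4) = R/r⁴.
R' = 2.393 × 72.6 = 174 Ω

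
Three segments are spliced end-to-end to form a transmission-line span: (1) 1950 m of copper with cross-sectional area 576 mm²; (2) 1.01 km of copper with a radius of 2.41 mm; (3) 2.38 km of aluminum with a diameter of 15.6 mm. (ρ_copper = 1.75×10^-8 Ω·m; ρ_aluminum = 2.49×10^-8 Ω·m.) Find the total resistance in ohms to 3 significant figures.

1.34 Ω

Seg 1: A = 576 mm² = 5.760e-04 m²
R_1 = (1.75×10^-8)(1950)/(5.760e-04) = 0.05924 Ω
Seg 2: A = πr² = π(2.4100e-03 m)² = 1.825e-05 m²
R_2 = (1.75×10^-8)(1010)/(1.825e-05) = 0.9687 Ω
Seg 3: A = π(d/2)² = π(7.8000e-03 m)² = 1.911e-04 m²
R_3 = (2.49×10^-8)(2380)/(1.911e-04) = 0.3101 Ω
R_total = R_1 + R_2 + R_3 = 1.34 Ω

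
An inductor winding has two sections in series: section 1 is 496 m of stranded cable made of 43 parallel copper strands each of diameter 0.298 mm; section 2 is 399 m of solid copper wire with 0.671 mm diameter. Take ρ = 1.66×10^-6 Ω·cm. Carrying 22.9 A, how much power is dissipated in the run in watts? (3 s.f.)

ρ = 1.66×10^-6 Ω·cm = 1.66×10^-8 Ω·m
Section 1: A_strand = π(1.4900e-04)² = 6.975e-08 m²; R₁ = ρL/(N·A_s) = (1.66×10^-8)(496)/(43×6.975e-08) = 2.745 Ω
Section 2: A = π(d/2)² = π(3.3550e-04 m)² = 3.536e-07 m²
R₂ = (1.66×10^-8)(399)/(3.536e-07) = 18.73 Ω
R = R₁ + R₂ = 21.48 Ω
P = I²R = (22.9)² × 21.48 = 11300 W

11300 W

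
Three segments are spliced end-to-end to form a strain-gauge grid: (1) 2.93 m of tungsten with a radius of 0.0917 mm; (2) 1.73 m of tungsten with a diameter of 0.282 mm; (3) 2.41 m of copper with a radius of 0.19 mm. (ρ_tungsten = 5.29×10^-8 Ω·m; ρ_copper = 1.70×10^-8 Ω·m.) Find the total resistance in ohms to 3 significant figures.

7.69 Ω

Seg 1: A = πr² = π(9.1700e-05 m)² = 2.642e-08 m²
R_1 = (5.29×10^-8)(2.93)/(2.642e-08) = 5.867 Ω
Seg 2: A = π(d/2)² = π(1.4100e-04 m)² = 6.246e-08 m²
R_2 = (5.29×10^-8)(1.73)/(6.246e-08) = 1.465 Ω
Seg 3: A = πr² = π(1.9000e-04 m)² = 1.134e-07 m²
R_3 = (1.70×10^-8)(2.41)/(1.134e-07) = 0.3613 Ω
R_total = R_1 + R_2 + R_3 = 7.69 Ω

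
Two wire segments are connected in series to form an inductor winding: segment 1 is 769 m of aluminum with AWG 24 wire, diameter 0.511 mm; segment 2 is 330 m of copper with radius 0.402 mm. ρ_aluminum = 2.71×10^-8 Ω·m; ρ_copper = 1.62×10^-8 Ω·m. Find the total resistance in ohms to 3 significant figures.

112 Ω

Segment 1: A = π(0.511/2 mm)² = π(2.5550e-04 m)² = 2.051e-07 m²
R₁ = ρL/A = (2.71×10^-8)(769)/(2.051e-07) = 101.6 Ω
Segment 2: A = πr² = π(4.0200e-04 m)² = 5.077e-07 m²
R₂ = (1.62×10^-8)(330)/(5.077e-07) = 10.53 Ω
R = R₁ + R₂ = 112 Ω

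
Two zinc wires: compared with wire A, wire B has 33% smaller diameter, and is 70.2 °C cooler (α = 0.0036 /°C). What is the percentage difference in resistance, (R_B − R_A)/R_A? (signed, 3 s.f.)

R ∝ ρL/d² with ρ ∝ (1+αΔT), so R_B/R_A = (1 − 33/100)⁻² × (1 − 0.0036×70.2)
= 2.228 × 0.7473 = 1.665
(R_B − R_A)/R_A = 1.665 − 1 = 66.5%

66.5%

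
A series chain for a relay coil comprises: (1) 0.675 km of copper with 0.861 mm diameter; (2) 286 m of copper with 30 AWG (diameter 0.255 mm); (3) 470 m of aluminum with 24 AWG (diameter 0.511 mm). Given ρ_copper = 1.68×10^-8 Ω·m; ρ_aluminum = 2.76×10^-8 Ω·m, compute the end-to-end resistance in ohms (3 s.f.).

177 Ω

Seg 1: A = π(d/2)² = π(4.3050e-04 m)² = 5.822e-07 m²
R_1 = (1.68×10^-8)(675)/(5.822e-07) = 19.48 Ω
Seg 2: A = π(0.255/2 mm)² = π(1.2750e-04 m)² = 5.107e-08 m²
R_2 = (1.68×10^-8)(286)/(5.107e-08) = 94.08 Ω
Seg 3: A = π(0.511/2 mm)² = π(2.5550e-04 m)² = 2.051e-07 m²
R_3 = (2.76×10^-8)(470)/(2.051e-07) = 63.25 Ω
R_total = R_1 + R_2 + R_3 = 177 Ω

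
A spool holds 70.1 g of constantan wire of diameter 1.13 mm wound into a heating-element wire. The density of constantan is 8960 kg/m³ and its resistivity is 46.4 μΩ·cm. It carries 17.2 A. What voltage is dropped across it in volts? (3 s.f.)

62.1 V

ρ = 46.4 μΩ·cm = 4.64×10^-7 Ω·m
A = π(d/2)² = π(5.6500e-04 m)² = 1.0029e-06 m²
L = m/(density·A) = 0.0701/(8960×1.0029e-06) = 7.801 m
R = ρL/A = (4.64×10^-7)(7.801)/(1.0029e-06) = 3.609 Ω
V = IR = 17.2 × 3.609 = 62.1 V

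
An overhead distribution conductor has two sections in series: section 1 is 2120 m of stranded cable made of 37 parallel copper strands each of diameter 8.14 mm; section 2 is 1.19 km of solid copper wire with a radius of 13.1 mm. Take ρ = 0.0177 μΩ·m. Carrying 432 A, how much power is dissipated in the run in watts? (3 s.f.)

10900 W

ρ = 0.0177 μΩ·m = 1.77×10^-8 Ω·m
Section 1: A_strand = π(4.0700e-03)² = 5.204e-05 m²; R₁ = ρL/(N·A_s) = (1.77×10^-8)(2120)/(37×5.204e-05) = 0.01949 Ω
Section 2: A = πr² = π(1.3100e-02 m)² = 5.391e-04 m²
R₂ = (1.77×10^-8)(1190)/(5.391e-04) = 0.03907 Ω
R = R₁ + R₂ = 0.05856 Ω
P = I²R = (432)² × 0.05856 = 10900 W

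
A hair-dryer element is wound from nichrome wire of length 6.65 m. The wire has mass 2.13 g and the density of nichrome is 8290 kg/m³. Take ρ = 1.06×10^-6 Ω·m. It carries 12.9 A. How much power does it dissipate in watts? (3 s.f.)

A = m/(density·L) = 0.00213/(8290×6.65) = 3.8637e-08 m²
R = ρL/A = (1.06×10^-6)(6.65)/(3.8637e-08) = 182.4 Ω
P = I²R = (12.9)² × 182.4 = 30400 W

30400 W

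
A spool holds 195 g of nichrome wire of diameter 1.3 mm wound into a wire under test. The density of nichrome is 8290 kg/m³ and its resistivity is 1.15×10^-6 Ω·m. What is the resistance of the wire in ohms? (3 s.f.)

A = π(d/2)² = π(6.5000e-04 m)² = 1.3273e-06 m²
L = m/(density·A) = 0.195/(8290×1.3273e-06) = 17.72 m
R = ρL/A = (1.15×10^-6)(17.72)/(1.3273e-06) = 15.4 Ω

15.4 Ω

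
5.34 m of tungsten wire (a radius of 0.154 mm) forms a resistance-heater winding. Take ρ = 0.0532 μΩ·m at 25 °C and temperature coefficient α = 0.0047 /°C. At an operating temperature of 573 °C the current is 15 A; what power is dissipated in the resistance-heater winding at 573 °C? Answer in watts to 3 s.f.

ρ = 0.0532 μΩ·m = 5.32×10^-8 Ω·m
A = πr² = π(1.5400e-04 m)² = 7.451e-08 m²
R₍25₎ = ρL/A = (5.32×10^-8)(5.34)/(7.451e-08) = 3.813 Ω
R₍573₎ = R₍25₎(1 + αΔT) = 3.813 × (1 + 0.0047×548) = 13.63 Ω
P = I²R = (15)² × 13.63 = 3070 W

3070 W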